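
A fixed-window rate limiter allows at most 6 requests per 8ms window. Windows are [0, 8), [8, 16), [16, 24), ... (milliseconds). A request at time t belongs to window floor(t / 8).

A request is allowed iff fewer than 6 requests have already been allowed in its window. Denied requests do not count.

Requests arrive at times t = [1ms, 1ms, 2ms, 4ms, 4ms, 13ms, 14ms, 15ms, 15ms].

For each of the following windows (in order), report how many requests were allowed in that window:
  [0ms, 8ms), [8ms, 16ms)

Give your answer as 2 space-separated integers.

Processing requests:
  req#1 t=1ms (window 0): ALLOW
  req#2 t=1ms (window 0): ALLOW
  req#3 t=2ms (window 0): ALLOW
  req#4 t=4ms (window 0): ALLOW
  req#5 t=4ms (window 0): ALLOW
  req#6 t=13ms (window 1): ALLOW
  req#7 t=14ms (window 1): ALLOW
  req#8 t=15ms (window 1): ALLOW
  req#9 t=15ms (window 1): ALLOW

Allowed counts by window: 5 4

Answer: 5 4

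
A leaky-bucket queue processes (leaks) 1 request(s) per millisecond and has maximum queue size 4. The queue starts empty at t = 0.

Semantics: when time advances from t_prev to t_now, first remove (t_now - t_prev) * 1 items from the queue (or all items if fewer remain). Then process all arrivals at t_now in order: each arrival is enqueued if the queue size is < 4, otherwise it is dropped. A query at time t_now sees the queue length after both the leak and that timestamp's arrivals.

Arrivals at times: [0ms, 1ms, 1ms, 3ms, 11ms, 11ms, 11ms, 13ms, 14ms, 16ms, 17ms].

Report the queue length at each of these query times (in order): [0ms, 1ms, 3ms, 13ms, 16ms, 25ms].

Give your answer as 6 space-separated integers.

Queue lengths at query times:
  query t=0ms: backlog = 1
  query t=1ms: backlog = 2
  query t=3ms: backlog = 1
  query t=13ms: backlog = 2
  query t=16ms: backlog = 1
  query t=25ms: backlog = 0

Answer: 1 2 1 2 1 0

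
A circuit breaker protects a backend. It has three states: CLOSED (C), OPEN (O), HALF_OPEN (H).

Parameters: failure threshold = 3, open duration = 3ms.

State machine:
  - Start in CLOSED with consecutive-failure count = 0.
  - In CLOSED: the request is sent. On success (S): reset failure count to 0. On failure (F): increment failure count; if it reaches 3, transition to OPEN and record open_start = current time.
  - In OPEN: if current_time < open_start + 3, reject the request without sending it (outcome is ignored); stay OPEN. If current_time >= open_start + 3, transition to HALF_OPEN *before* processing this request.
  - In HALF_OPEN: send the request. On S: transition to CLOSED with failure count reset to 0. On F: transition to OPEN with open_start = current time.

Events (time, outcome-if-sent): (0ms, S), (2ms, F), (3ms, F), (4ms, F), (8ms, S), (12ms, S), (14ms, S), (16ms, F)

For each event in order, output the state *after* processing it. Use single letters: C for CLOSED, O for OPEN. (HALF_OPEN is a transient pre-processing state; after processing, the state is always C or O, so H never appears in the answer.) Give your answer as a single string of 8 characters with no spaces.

Answer: CCCOCCCC

Derivation:
State after each event:
  event#1 t=0ms outcome=S: state=CLOSED
  event#2 t=2ms outcome=F: state=CLOSED
  event#3 t=3ms outcome=F: state=CLOSED
  event#4 t=4ms outcome=F: state=OPEN
  event#5 t=8ms outcome=S: state=CLOSED
  event#6 t=12ms outcome=S: state=CLOSED
  event#7 t=14ms outcome=S: state=CLOSED
  event#8 t=16ms outcome=F: state=CLOSED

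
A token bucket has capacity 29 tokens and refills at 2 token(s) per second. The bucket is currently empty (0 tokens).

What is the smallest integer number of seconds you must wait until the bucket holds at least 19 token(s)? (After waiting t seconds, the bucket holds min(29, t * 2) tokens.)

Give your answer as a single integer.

Answer: 10

Derivation:
Need t * 2 >= 19, so t >= 19/2.
Smallest integer t = ceil(19/2) = 10.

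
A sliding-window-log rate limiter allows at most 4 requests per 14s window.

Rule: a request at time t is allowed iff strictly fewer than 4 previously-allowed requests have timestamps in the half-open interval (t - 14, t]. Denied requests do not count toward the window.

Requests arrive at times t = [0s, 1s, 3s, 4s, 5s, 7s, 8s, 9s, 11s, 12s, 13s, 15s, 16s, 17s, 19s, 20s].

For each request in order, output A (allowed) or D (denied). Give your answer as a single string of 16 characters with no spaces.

Answer: AAAADDDDDDDAAAAD

Derivation:
Tracking allowed requests in the window:
  req#1 t=0s: ALLOW
  req#2 t=1s: ALLOW
  req#3 t=3s: ALLOW
  req#4 t=4s: ALLOW
  req#5 t=5s: DENY
  req#6 t=7s: DENY
  req#7 t=8s: DENY
  req#8 t=9s: DENY
  req#9 t=11s: DENY
  req#10 t=12s: DENY
  req#11 t=13s: DENY
  req#12 t=15s: ALLOW
  req#13 t=16s: ALLOW
  req#14 t=17s: ALLOW
  req#15 t=19s: ALLOW
  req#16 t=20s: DENY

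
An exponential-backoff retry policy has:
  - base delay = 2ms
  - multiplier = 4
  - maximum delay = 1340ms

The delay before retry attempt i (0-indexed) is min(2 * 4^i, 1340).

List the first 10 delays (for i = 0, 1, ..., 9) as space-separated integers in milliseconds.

Computing each delay:
  i=0: min(2*4^0, 1340) = 2
  i=1: min(2*4^1, 1340) = 8
  i=2: min(2*4^2, 1340) = 32
  i=3: min(2*4^3, 1340) = 128
  i=4: min(2*4^4, 1340) = 512
  i=5: min(2*4^5, 1340) = 1340
  i=6: min(2*4^6, 1340) = 1340
  i=7: min(2*4^7, 1340) = 1340
  i=8: min(2*4^8, 1340) = 1340
  i=9: min(2*4^9, 1340) = 1340

Answer: 2 8 32 128 512 1340 1340 1340 1340 1340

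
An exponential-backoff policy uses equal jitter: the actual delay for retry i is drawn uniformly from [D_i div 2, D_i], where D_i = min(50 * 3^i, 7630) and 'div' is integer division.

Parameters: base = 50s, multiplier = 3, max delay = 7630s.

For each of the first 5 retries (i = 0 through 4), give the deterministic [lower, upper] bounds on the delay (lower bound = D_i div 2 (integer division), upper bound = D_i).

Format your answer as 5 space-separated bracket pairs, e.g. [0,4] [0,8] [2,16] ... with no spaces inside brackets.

Computing bounds per retry:
  i=0: D_i=min(50*3^0,7630)=50, bounds=[25,50]
  i=1: D_i=min(50*3^1,7630)=150, bounds=[75,150]
  i=2: D_i=min(50*3^2,7630)=450, bounds=[225,450]
  i=3: D_i=min(50*3^3,7630)=1350, bounds=[675,1350]
  i=4: D_i=min(50*3^4,7630)=4050, bounds=[2025,4050]

Answer: [25,50] [75,150] [225,450] [675,1350] [2025,4050]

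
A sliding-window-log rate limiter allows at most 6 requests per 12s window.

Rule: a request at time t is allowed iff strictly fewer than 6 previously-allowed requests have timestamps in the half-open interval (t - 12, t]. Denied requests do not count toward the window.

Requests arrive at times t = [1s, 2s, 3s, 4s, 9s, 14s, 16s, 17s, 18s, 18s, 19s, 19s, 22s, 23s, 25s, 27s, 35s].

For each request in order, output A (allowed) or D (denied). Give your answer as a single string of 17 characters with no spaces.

Tracking allowed requests in the window:
  req#1 t=1s: ALLOW
  req#2 t=2s: ALLOW
  req#3 t=3s: ALLOW
  req#4 t=4s: ALLOW
  req#5 t=9s: ALLOW
  req#6 t=14s: ALLOW
  req#7 t=16s: ALLOW
  req#8 t=17s: ALLOW
  req#9 t=18s: ALLOW
  req#10 t=18s: ALLOW
  req#11 t=19s: DENY
  req#12 t=19s: DENY
  req#13 t=22s: ALLOW
  req#14 t=23s: DENY
  req#15 t=25s: DENY
  req#16 t=27s: ALLOW
  req#17 t=35s: ALLOW

Answer: AAAAAAAAAADDADDAA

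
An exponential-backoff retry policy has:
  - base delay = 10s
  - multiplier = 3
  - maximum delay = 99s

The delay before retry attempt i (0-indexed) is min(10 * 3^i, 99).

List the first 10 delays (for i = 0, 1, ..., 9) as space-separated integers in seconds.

Computing each delay:
  i=0: min(10*3^0, 99) = 10
  i=1: min(10*3^1, 99) = 30
  i=2: min(10*3^2, 99) = 90
  i=3: min(10*3^3, 99) = 99
  i=4: min(10*3^4, 99) = 99
  i=5: min(10*3^5, 99) = 99
  i=6: min(10*3^6, 99) = 99
  i=7: min(10*3^7, 99) = 99
  i=8: min(10*3^8, 99) = 99
  i=9: min(10*3^9, 99) = 99

Answer: 10 30 90 99 99 99 99 99 99 99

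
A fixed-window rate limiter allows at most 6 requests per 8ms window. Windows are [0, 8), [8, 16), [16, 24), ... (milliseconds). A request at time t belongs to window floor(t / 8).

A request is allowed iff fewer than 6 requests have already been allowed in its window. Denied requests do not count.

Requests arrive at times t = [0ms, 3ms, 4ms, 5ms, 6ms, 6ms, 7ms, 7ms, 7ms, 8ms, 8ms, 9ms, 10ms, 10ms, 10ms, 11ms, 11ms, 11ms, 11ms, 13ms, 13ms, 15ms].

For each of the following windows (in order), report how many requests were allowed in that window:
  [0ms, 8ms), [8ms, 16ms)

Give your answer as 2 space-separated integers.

Processing requests:
  req#1 t=0ms (window 0): ALLOW
  req#2 t=3ms (window 0): ALLOW
  req#3 t=4ms (window 0): ALLOW
  req#4 t=5ms (window 0): ALLOW
  req#5 t=6ms (window 0): ALLOW
  req#6 t=6ms (window 0): ALLOW
  req#7 t=7ms (window 0): DENY
  req#8 t=7ms (window 0): DENY
  req#9 t=7ms (window 0): DENY
  req#10 t=8ms (window 1): ALLOW
  req#11 t=8ms (window 1): ALLOW
  req#12 t=9ms (window 1): ALLOW
  req#13 t=10ms (window 1): ALLOW
  req#14 t=10ms (window 1): ALLOW
  req#15 t=10ms (window 1): ALLOW
  req#16 t=11ms (window 1): DENY
  req#17 t=11ms (window 1): DENY
  req#18 t=11ms (window 1): DENY
  req#19 t=11ms (window 1): DENY
  req#20 t=13ms (window 1): DENY
  req#21 t=13ms (window 1): DENY
  req#22 t=15ms (window 1): DENY

Allowed counts by window: 6 6

Answer: 6 6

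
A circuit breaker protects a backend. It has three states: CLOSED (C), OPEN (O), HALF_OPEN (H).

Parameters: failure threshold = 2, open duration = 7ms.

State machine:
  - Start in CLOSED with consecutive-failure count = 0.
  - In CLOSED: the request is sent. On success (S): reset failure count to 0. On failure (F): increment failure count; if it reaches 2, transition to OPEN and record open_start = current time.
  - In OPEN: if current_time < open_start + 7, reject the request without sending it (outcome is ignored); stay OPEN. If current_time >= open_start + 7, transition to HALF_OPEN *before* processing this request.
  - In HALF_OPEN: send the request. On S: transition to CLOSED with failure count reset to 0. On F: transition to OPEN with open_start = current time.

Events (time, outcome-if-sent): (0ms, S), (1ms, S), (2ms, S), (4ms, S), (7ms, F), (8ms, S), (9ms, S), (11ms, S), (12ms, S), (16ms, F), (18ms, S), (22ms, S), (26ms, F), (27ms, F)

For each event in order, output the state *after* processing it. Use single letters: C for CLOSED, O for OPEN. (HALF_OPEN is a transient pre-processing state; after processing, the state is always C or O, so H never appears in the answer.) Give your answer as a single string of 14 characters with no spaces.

Answer: CCCCCCCCCCCCCO

Derivation:
State after each event:
  event#1 t=0ms outcome=S: state=CLOSED
  event#2 t=1ms outcome=S: state=CLOSED
  event#3 t=2ms outcome=S: state=CLOSED
  event#4 t=4ms outcome=S: state=CLOSED
  event#5 t=7ms outcome=F: state=CLOSED
  event#6 t=8ms outcome=S: state=CLOSED
  event#7 t=9ms outcome=S: state=CLOSED
  event#8 t=11ms outcome=S: state=CLOSED
  event#9 t=12ms outcome=S: state=CLOSED
  event#10 t=16ms outcome=F: state=CLOSED
  event#11 t=18ms outcome=S: state=CLOSED
  event#12 t=22ms outcome=S: state=CLOSED
  event#13 t=26ms outcome=F: state=CLOSED
  event#14 t=27ms outcome=F: state=OPEN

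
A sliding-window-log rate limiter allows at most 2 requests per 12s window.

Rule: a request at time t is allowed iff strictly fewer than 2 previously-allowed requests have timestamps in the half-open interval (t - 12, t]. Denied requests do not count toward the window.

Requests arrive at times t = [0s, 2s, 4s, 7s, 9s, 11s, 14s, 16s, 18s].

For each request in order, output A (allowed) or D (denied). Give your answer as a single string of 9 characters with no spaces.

Tracking allowed requests in the window:
  req#1 t=0s: ALLOW
  req#2 t=2s: ALLOW
  req#3 t=4s: DENY
  req#4 t=7s: DENY
  req#5 t=9s: DENY
  req#6 t=11s: DENY
  req#7 t=14s: ALLOW
  req#8 t=16s: ALLOW
  req#9 t=18s: DENY

Answer: AADDDDAAD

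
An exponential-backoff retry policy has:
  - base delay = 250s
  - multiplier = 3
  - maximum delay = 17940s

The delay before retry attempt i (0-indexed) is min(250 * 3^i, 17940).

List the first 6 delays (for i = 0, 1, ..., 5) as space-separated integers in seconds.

Computing each delay:
  i=0: min(250*3^0, 17940) = 250
  i=1: min(250*3^1, 17940) = 750
  i=2: min(250*3^2, 17940) = 2250
  i=3: min(250*3^3, 17940) = 6750
  i=4: min(250*3^4, 17940) = 17940
  i=5: min(250*3^5, 17940) = 17940

Answer: 250 750 2250 6750 17940 17940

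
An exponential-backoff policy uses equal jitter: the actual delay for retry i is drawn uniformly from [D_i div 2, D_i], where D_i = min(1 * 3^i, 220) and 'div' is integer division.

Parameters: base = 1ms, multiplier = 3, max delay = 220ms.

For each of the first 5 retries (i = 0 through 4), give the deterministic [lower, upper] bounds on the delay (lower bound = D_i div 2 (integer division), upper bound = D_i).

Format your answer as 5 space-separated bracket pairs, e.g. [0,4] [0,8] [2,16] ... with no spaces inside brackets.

Answer: [0,1] [1,3] [4,9] [13,27] [40,81]

Derivation:
Computing bounds per retry:
  i=0: D_i=min(1*3^0,220)=1, bounds=[0,1]
  i=1: D_i=min(1*3^1,220)=3, bounds=[1,3]
  i=2: D_i=min(1*3^2,220)=9, bounds=[4,9]
  i=3: D_i=min(1*3^3,220)=27, bounds=[13,27]
  i=4: D_i=min(1*3^4,220)=81, bounds=[40,81]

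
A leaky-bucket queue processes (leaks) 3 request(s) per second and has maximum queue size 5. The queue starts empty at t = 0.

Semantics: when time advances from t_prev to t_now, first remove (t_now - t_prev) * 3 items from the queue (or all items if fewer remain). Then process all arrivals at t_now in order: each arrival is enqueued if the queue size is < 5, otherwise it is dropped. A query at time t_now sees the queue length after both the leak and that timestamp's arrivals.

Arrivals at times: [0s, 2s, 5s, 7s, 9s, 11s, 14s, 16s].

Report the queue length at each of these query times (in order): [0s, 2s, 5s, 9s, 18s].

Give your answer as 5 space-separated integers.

Answer: 1 1 1 1 0

Derivation:
Queue lengths at query times:
  query t=0s: backlog = 1
  query t=2s: backlog = 1
  query t=5s: backlog = 1
  query t=9s: backlog = 1
  query t=18s: backlog = 0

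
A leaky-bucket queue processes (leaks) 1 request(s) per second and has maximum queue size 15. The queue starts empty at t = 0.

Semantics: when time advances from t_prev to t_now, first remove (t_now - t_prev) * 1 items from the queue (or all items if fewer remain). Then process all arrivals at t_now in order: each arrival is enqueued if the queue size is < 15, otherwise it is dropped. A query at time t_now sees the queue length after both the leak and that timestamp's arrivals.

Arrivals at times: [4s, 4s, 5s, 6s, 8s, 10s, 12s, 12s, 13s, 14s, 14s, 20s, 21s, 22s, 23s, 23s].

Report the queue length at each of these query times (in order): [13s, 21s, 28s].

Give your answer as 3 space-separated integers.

Queue lengths at query times:
  query t=13s: backlog = 2
  query t=21s: backlog = 1
  query t=28s: backlog = 0

Answer: 2 1 0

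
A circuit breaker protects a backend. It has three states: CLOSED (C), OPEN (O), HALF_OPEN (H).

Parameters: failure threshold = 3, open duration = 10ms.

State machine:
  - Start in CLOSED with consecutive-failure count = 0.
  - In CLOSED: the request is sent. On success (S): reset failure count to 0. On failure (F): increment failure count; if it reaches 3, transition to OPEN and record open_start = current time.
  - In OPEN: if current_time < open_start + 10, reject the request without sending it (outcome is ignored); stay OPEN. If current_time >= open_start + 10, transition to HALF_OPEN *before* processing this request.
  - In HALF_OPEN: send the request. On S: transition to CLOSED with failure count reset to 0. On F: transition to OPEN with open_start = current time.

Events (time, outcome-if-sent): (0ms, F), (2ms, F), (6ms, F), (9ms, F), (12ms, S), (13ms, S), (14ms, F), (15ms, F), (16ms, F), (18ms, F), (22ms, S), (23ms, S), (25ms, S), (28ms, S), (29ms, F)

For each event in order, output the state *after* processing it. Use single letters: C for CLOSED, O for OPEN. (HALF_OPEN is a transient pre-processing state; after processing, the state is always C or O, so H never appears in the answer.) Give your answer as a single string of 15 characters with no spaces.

State after each event:
  event#1 t=0ms outcome=F: state=CLOSED
  event#2 t=2ms outcome=F: state=CLOSED
  event#3 t=6ms outcome=F: state=OPEN
  event#4 t=9ms outcome=F: state=OPEN
  event#5 t=12ms outcome=S: state=OPEN
  event#6 t=13ms outcome=S: state=OPEN
  event#7 t=14ms outcome=F: state=OPEN
  event#8 t=15ms outcome=F: state=OPEN
  event#9 t=16ms outcome=F: state=OPEN
  event#10 t=18ms outcome=F: state=OPEN
  event#11 t=22ms outcome=S: state=OPEN
  event#12 t=23ms outcome=S: state=OPEN
  event#13 t=25ms outcome=S: state=OPEN
  event#14 t=28ms outcome=S: state=CLOSED
  event#15 t=29ms outcome=F: state=CLOSED

Answer: CCOOOOOOOOOOOCC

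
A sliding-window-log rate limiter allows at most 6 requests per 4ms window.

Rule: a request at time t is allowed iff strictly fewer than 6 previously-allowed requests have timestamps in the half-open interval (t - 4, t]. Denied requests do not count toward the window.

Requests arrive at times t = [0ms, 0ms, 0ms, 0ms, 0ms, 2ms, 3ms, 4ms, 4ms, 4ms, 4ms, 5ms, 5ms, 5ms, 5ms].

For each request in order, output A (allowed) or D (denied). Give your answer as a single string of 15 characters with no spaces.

Answer: AAAAAADAAAAADDD

Derivation:
Tracking allowed requests in the window:
  req#1 t=0ms: ALLOW
  req#2 t=0ms: ALLOW
  req#3 t=0ms: ALLOW
  req#4 t=0ms: ALLOW
  req#5 t=0ms: ALLOW
  req#6 t=2ms: ALLOW
  req#7 t=3ms: DENY
  req#8 t=4ms: ALLOW
  req#9 t=4ms: ALLOW
  req#10 t=4ms: ALLOW
  req#11 t=4ms: ALLOW
  req#12 t=5ms: ALLOW
  req#13 t=5ms: DENY
  req#14 t=5ms: DENY
  req#15 t=5ms: DENY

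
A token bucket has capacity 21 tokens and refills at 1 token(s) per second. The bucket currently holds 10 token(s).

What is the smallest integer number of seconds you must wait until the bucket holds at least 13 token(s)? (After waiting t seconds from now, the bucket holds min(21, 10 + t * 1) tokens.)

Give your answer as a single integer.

Answer: 3

Derivation:
Need 10 + t * 1 >= 13, so t >= 3/1.
Smallest integer t = ceil(3/1) = 3.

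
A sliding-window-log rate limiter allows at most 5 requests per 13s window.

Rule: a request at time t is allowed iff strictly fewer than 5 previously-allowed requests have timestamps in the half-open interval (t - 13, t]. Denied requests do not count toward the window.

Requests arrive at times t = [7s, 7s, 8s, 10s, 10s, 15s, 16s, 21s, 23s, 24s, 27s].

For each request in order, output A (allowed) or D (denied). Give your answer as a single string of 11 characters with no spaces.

Tracking allowed requests in the window:
  req#1 t=7s: ALLOW
  req#2 t=7s: ALLOW
  req#3 t=8s: ALLOW
  req#4 t=10s: ALLOW
  req#5 t=10s: ALLOW
  req#6 t=15s: DENY
  req#7 t=16s: DENY
  req#8 t=21s: ALLOW
  req#9 t=23s: ALLOW
  req#10 t=24s: ALLOW
  req#11 t=27s: ALLOW

Answer: AAAAADDAAAA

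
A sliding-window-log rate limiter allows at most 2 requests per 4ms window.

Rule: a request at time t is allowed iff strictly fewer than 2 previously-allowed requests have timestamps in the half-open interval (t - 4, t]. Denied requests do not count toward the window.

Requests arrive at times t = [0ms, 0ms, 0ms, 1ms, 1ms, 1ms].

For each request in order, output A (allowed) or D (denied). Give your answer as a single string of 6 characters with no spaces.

Answer: AADDDD

Derivation:
Tracking allowed requests in the window:
  req#1 t=0ms: ALLOW
  req#2 t=0ms: ALLOW
  req#3 t=0ms: DENY
  req#4 t=1ms: DENY
  req#5 t=1ms: DENY
  req#6 t=1ms: DENY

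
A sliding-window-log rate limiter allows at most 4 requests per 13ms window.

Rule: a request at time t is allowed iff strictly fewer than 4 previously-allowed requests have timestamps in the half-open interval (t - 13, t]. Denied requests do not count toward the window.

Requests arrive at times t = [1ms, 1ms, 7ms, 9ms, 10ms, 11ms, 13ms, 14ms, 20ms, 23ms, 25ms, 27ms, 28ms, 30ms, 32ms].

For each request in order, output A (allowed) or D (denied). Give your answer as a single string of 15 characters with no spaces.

Answer: AAAADDDAAAAADDD

Derivation:
Tracking allowed requests in the window:
  req#1 t=1ms: ALLOW
  req#2 t=1ms: ALLOW
  req#3 t=7ms: ALLOW
  req#4 t=9ms: ALLOW
  req#5 t=10ms: DENY
  req#6 t=11ms: DENY
  req#7 t=13ms: DENY
  req#8 t=14ms: ALLOW
  req#9 t=20ms: ALLOW
  req#10 t=23ms: ALLOW
  req#11 t=25ms: ALLOW
  req#12 t=27ms: ALLOW
  req#13 t=28ms: DENY
  req#14 t=30ms: DENY
  req#15 t=32ms: DENY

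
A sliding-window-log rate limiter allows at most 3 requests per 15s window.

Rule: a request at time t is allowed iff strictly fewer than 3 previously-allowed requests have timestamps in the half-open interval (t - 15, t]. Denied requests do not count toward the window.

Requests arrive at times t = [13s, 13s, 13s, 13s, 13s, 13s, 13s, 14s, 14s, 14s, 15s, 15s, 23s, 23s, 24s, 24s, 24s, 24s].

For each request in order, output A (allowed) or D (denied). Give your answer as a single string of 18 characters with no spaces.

Answer: AAADDDDDDDDDDDDDDD

Derivation:
Tracking allowed requests in the window:
  req#1 t=13s: ALLOW
  req#2 t=13s: ALLOW
  req#3 t=13s: ALLOW
  req#4 t=13s: DENY
  req#5 t=13s: DENY
  req#6 t=13s: DENY
  req#7 t=13s: DENY
  req#8 t=14s: DENY
  req#9 t=14s: DENY
  req#10 t=14s: DENY
  req#11 t=15s: DENY
  req#12 t=15s: DENY
  req#13 t=23s: DENY
  req#14 t=23s: DENY
  req#15 t=24s: DENY
  req#16 t=24s: DENY
  req#17 t=24s: DENY
  req#18 t=24s: DENY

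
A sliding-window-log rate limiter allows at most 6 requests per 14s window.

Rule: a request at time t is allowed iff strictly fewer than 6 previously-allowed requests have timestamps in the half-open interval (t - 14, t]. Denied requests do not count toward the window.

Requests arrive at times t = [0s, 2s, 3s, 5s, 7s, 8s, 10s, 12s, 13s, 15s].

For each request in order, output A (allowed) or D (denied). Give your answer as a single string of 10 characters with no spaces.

Answer: AAAAAADDDA

Derivation:
Tracking allowed requests in the window:
  req#1 t=0s: ALLOW
  req#2 t=2s: ALLOW
  req#3 t=3s: ALLOW
  req#4 t=5s: ALLOW
  req#5 t=7s: ALLOW
  req#6 t=8s: ALLOW
  req#7 t=10s: DENY
  req#8 t=12s: DENY
  req#9 t=13s: DENY
  req#10 t=15s: ALLOW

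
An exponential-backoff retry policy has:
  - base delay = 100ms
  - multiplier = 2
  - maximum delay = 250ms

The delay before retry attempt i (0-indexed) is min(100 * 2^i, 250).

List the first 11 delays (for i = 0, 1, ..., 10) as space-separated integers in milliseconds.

Computing each delay:
  i=0: min(100*2^0, 250) = 100
  i=1: min(100*2^1, 250) = 200
  i=2: min(100*2^2, 250) = 250
  i=3: min(100*2^3, 250) = 250
  i=4: min(100*2^4, 250) = 250
  i=5: min(100*2^5, 250) = 250
  i=6: min(100*2^6, 250) = 250
  i=7: min(100*2^7, 250) = 250
  i=8: min(100*2^8, 250) = 250
  i=9: min(100*2^9, 250) = 250
  i=10: min(100*2^10, 250) = 250

Answer: 100 200 250 250 250 250 250 250 250 250 250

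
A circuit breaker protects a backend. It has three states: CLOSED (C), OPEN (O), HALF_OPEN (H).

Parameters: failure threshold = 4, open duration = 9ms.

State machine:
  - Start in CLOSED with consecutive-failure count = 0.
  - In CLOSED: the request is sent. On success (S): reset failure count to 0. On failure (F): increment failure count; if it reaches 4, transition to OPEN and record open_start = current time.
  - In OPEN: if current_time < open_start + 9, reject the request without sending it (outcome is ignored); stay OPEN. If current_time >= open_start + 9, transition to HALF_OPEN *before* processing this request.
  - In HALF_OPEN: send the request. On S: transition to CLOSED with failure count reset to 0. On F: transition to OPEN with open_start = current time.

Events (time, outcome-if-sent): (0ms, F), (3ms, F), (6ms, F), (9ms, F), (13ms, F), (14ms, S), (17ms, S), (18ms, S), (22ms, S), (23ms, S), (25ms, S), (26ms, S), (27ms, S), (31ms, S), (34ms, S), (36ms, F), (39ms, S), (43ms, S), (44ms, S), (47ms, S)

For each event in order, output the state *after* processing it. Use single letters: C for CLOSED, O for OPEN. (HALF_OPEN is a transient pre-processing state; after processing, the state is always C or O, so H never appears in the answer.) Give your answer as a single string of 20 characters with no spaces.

Answer: CCCOOOOCCCCCCCCCCCCC

Derivation:
State after each event:
  event#1 t=0ms outcome=F: state=CLOSED
  event#2 t=3ms outcome=F: state=CLOSED
  event#3 t=6ms outcome=F: state=CLOSED
  event#4 t=9ms outcome=F: state=OPEN
  event#5 t=13ms outcome=F: state=OPEN
  event#6 t=14ms outcome=S: state=OPEN
  event#7 t=17ms outcome=S: state=OPEN
  event#8 t=18ms outcome=S: state=CLOSED
  event#9 t=22ms outcome=S: state=CLOSED
  event#10 t=23ms outcome=S: state=CLOSED
  event#11 t=25ms outcome=S: state=CLOSED
  event#12 t=26ms outcome=S: state=CLOSED
  event#13 t=27ms outcome=S: state=CLOSED
  event#14 t=31ms outcome=S: state=CLOSED
  event#15 t=34ms outcome=S: state=CLOSED
  event#16 t=36ms outcome=F: state=CLOSED
  event#17 t=39ms outcome=S: state=CLOSED
  event#18 t=43ms outcome=S: state=CLOSED
  event#19 t=44ms outcome=S: state=CLOSED
  event#20 t=47ms outcome=S: state=CLOSED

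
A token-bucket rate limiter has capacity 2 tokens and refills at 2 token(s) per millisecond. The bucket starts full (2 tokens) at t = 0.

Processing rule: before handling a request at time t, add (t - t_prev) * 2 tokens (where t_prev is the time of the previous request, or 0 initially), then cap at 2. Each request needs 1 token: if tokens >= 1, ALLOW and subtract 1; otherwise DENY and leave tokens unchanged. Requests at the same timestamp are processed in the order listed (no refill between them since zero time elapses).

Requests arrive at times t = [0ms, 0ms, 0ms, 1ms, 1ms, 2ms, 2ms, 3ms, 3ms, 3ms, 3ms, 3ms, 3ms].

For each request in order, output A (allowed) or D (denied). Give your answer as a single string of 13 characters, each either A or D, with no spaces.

Answer: AADAAAAAADDDD

Derivation:
Simulating step by step:
  req#1 t=0ms: ALLOW
  req#2 t=0ms: ALLOW
  req#3 t=0ms: DENY
  req#4 t=1ms: ALLOW
  req#5 t=1ms: ALLOW
  req#6 t=2ms: ALLOW
  req#7 t=2ms: ALLOW
  req#8 t=3ms: ALLOW
  req#9 t=3ms: ALLOW
  req#10 t=3ms: DENY
  req#11 t=3ms: DENY
  req#12 t=3ms: DENY
  req#13 t=3ms: DENY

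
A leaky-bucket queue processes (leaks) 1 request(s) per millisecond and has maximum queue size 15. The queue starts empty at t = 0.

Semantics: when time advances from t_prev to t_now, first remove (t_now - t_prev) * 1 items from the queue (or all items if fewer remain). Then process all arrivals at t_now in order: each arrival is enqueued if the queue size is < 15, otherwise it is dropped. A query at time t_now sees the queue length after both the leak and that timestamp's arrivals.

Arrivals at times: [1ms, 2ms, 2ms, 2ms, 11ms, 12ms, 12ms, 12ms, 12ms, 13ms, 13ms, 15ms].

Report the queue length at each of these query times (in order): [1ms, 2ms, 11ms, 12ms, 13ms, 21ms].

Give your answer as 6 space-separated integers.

Answer: 1 3 1 4 5 0

Derivation:
Queue lengths at query times:
  query t=1ms: backlog = 1
  query t=2ms: backlog = 3
  query t=11ms: backlog = 1
  query t=12ms: backlog = 4
  query t=13ms: backlog = 5
  query t=21ms: backlog = 0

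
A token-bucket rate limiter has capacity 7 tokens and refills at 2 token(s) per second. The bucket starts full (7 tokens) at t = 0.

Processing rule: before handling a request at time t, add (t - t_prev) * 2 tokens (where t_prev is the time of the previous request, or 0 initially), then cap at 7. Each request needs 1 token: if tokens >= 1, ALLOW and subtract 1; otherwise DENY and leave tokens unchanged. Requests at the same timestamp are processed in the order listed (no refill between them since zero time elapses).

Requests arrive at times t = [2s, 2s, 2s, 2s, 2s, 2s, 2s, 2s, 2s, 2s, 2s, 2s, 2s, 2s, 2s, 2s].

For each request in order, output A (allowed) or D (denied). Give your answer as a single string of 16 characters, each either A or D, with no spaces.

Simulating step by step:
  req#1 t=2s: ALLOW
  req#2 t=2s: ALLOW
  req#3 t=2s: ALLOW
  req#4 t=2s: ALLOW
  req#5 t=2s: ALLOW
  req#6 t=2s: ALLOW
  req#7 t=2s: ALLOW
  req#8 t=2s: DENY
  req#9 t=2s: DENY
  req#10 t=2s: DENY
  req#11 t=2s: DENY
  req#12 t=2s: DENY
  req#13 t=2s: DENY
  req#14 t=2s: DENY
  req#15 t=2s: DENY
  req#16 t=2s: DENY

Answer: AAAAAAADDDDDDDDD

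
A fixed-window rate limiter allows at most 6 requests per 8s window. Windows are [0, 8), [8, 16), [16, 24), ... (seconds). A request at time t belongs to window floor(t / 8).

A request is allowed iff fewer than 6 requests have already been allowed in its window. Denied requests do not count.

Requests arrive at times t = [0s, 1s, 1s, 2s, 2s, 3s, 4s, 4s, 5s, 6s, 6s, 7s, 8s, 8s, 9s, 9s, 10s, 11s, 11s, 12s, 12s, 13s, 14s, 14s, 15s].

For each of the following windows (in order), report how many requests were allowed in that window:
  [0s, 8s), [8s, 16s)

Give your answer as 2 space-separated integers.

Answer: 6 6

Derivation:
Processing requests:
  req#1 t=0s (window 0): ALLOW
  req#2 t=1s (window 0): ALLOW
  req#3 t=1s (window 0): ALLOW
  req#4 t=2s (window 0): ALLOW
  req#5 t=2s (window 0): ALLOW
  req#6 t=3s (window 0): ALLOW
  req#7 t=4s (window 0): DENY
  req#8 t=4s (window 0): DENY
  req#9 t=5s (window 0): DENY
  req#10 t=6s (window 0): DENY
  req#11 t=6s (window 0): DENY
  req#12 t=7s (window 0): DENY
  req#13 t=8s (window 1): ALLOW
  req#14 t=8s (window 1): ALLOW
  req#15 t=9s (window 1): ALLOW
  req#16 t=9s (window 1): ALLOW
  req#17 t=10s (window 1): ALLOW
  req#18 t=11s (window 1): ALLOW
  req#19 t=11s (window 1): DENY
  req#20 t=12s (window 1): DENY
  req#21 t=12s (window 1): DENY
  req#22 t=13s (window 1): DENY
  req#23 t=14s (window 1): DENY
  req#24 t=14s (window 1): DENY
  req#25 t=15s (window 1): DENY

Allowed counts by window: 6 6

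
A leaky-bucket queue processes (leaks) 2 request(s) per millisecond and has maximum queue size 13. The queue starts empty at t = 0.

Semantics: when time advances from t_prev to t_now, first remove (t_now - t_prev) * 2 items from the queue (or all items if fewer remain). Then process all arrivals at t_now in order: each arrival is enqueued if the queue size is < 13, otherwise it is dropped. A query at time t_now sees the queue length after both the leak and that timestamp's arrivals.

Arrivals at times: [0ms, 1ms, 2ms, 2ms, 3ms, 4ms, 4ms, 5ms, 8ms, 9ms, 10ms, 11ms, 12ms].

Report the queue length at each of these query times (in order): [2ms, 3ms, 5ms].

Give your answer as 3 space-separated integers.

Queue lengths at query times:
  query t=2ms: backlog = 2
  query t=3ms: backlog = 1
  query t=5ms: backlog = 1

Answer: 2 1 1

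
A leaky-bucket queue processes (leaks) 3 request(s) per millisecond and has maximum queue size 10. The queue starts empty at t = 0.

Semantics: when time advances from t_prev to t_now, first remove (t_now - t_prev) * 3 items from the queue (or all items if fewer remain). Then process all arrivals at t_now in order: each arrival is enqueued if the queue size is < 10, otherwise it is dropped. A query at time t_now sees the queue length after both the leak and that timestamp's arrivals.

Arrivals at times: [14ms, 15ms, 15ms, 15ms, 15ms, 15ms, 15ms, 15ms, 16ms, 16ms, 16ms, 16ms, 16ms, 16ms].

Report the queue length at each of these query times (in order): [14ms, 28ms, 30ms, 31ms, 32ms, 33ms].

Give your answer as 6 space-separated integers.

Queue lengths at query times:
  query t=14ms: backlog = 1
  query t=28ms: backlog = 0
  query t=30ms: backlog = 0
  query t=31ms: backlog = 0
  query t=32ms: backlog = 0
  query t=33ms: backlog = 0

Answer: 1 0 0 0 0 0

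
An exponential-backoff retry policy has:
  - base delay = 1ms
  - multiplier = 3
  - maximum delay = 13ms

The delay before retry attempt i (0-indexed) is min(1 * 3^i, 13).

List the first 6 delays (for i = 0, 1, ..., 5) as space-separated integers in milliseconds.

Computing each delay:
  i=0: min(1*3^0, 13) = 1
  i=1: min(1*3^1, 13) = 3
  i=2: min(1*3^2, 13) = 9
  i=3: min(1*3^3, 13) = 13
  i=4: min(1*3^4, 13) = 13
  i=5: min(1*3^5, 13) = 13

Answer: 1 3 9 13 13 13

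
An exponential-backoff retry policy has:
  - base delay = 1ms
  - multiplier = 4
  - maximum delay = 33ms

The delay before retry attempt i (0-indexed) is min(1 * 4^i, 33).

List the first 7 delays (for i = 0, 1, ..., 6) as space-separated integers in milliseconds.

Computing each delay:
  i=0: min(1*4^0, 33) = 1
  i=1: min(1*4^1, 33) = 4
  i=2: min(1*4^2, 33) = 16
  i=3: min(1*4^3, 33) = 33
  i=4: min(1*4^4, 33) = 33
  i=5: min(1*4^5, 33) = 33
  i=6: min(1*4^6, 33) = 33

Answer: 1 4 16 33 33 33 33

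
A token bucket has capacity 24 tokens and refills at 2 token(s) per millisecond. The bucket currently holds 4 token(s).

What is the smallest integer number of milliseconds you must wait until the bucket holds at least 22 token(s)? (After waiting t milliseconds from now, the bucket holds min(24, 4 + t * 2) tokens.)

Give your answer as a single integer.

Answer: 9

Derivation:
Need 4 + t * 2 >= 22, so t >= 18/2.
Smallest integer t = ceil(18/2) = 9.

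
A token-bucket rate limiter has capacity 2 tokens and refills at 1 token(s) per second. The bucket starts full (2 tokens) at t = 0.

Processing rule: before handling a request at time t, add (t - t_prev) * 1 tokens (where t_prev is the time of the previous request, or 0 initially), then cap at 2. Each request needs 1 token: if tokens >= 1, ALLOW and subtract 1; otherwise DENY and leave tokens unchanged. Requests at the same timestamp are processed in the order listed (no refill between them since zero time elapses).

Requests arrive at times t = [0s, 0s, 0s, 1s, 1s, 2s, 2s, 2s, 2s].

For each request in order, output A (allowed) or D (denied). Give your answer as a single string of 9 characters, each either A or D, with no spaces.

Simulating step by step:
  req#1 t=0s: ALLOW
  req#2 t=0s: ALLOW
  req#3 t=0s: DENY
  req#4 t=1s: ALLOW
  req#5 t=1s: DENY
  req#6 t=2s: ALLOW
  req#7 t=2s: DENY
  req#8 t=2s: DENY
  req#9 t=2s: DENY

Answer: AADADADDD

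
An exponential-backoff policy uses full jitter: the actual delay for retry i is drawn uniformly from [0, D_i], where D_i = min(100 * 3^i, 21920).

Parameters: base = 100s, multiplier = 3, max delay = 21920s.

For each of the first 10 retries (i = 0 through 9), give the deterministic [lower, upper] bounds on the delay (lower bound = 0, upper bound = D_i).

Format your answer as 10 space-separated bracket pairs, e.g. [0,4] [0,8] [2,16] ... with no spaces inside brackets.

Computing bounds per retry:
  i=0: D_i=min(100*3^0,21920)=100, bounds=[0,100]
  i=1: D_i=min(100*3^1,21920)=300, bounds=[0,300]
  i=2: D_i=min(100*3^2,21920)=900, bounds=[0,900]
  i=3: D_i=min(100*3^3,21920)=2700, bounds=[0,2700]
  i=4: D_i=min(100*3^4,21920)=8100, bounds=[0,8100]
  i=5: D_i=min(100*3^5,21920)=21920, bounds=[0,21920]
  i=6: D_i=min(100*3^6,21920)=21920, bounds=[0,21920]
  i=7: D_i=min(100*3^7,21920)=21920, bounds=[0,21920]
  i=8: D_i=min(100*3^8,21920)=21920, bounds=[0,21920]
  i=9: D_i=min(100*3^9,21920)=21920, bounds=[0,21920]

Answer: [0,100] [0,300] [0,900] [0,2700] [0,8100] [0,21920] [0,21920] [0,21920] [0,21920] [0,21920]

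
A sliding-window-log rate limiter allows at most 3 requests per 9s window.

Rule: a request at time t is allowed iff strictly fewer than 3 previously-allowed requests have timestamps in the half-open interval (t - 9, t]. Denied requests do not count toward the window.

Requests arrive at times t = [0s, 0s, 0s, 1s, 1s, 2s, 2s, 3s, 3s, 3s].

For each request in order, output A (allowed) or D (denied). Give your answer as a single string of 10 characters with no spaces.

Tracking allowed requests in the window:
  req#1 t=0s: ALLOW
  req#2 t=0s: ALLOW
  req#3 t=0s: ALLOW
  req#4 t=1s: DENY
  req#5 t=1s: DENY
  req#6 t=2s: DENY
  req#7 t=2s: DENY
  req#8 t=3s: DENY
  req#9 t=3s: DENY
  req#10 t=3s: DENY

Answer: AAADDDDDDD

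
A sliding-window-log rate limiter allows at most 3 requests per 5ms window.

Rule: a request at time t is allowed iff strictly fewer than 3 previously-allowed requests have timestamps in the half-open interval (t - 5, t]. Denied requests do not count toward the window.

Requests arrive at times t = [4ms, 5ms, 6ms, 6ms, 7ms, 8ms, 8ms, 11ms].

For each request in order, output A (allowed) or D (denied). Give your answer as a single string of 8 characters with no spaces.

Answer: AAADDDDA

Derivation:
Tracking allowed requests in the window:
  req#1 t=4ms: ALLOW
  req#2 t=5ms: ALLOW
  req#3 t=6ms: ALLOW
  req#4 t=6ms: DENY
  req#5 t=7ms: DENY
  req#6 t=8ms: DENY
  req#7 t=8ms: DENY
  req#8 t=11ms: ALLOW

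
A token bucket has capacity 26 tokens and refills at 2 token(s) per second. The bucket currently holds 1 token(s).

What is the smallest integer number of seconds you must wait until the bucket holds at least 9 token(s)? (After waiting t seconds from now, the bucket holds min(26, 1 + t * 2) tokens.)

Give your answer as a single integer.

Answer: 4

Derivation:
Need 1 + t * 2 >= 9, so t >= 8/2.
Smallest integer t = ceil(8/2) = 4.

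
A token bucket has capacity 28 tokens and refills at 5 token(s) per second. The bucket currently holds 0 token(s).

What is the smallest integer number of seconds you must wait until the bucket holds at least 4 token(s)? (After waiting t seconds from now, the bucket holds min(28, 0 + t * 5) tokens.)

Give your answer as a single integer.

Answer: 1

Derivation:
Need 0 + t * 5 >= 4, so t >= 4/5.
Smallest integer t = ceil(4/5) = 1.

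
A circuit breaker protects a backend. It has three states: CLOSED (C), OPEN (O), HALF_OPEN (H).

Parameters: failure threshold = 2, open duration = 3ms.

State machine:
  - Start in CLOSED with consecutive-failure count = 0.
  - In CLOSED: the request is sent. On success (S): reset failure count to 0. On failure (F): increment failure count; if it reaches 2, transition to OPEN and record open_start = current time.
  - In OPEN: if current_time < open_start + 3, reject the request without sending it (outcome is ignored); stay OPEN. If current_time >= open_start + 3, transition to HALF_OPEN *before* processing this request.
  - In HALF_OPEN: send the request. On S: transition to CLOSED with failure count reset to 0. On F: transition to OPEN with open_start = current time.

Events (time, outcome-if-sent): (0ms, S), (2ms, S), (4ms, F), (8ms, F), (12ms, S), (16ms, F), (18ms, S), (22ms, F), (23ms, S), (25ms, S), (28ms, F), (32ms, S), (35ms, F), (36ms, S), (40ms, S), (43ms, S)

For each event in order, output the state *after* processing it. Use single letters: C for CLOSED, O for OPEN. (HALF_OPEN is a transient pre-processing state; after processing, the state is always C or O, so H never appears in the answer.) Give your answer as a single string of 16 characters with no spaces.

State after each event:
  event#1 t=0ms outcome=S: state=CLOSED
  event#2 t=2ms outcome=S: state=CLOSED
  event#3 t=4ms outcome=F: state=CLOSED
  event#4 t=8ms outcome=F: state=OPEN
  event#5 t=12ms outcome=S: state=CLOSED
  event#6 t=16ms outcome=F: state=CLOSED
  event#7 t=18ms outcome=S: state=CLOSED
  event#8 t=22ms outcome=F: state=CLOSED
  event#9 t=23ms outcome=S: state=CLOSED
  event#10 t=25ms outcome=S: state=CLOSED
  event#11 t=28ms outcome=F: state=CLOSED
  event#12 t=32ms outcome=S: state=CLOSED
  event#13 t=35ms outcome=F: state=CLOSED
  event#14 t=36ms outcome=S: state=CLOSED
  event#15 t=40ms outcome=S: state=CLOSED
  event#16 t=43ms outcome=S: state=CLOSED

Answer: CCCOCCCCCCCCCCCC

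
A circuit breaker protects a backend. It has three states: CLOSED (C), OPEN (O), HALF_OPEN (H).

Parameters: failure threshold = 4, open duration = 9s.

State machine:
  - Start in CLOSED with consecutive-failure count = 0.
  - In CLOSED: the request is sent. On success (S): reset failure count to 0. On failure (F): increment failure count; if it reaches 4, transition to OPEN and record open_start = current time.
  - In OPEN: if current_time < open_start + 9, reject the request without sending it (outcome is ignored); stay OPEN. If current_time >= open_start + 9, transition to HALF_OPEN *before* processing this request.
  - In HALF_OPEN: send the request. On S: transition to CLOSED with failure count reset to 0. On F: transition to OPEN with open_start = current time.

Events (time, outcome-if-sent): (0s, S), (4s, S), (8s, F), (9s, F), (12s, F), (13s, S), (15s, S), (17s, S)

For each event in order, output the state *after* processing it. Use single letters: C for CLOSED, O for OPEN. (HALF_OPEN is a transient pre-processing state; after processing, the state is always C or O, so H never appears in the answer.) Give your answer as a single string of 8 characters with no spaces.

State after each event:
  event#1 t=0s outcome=S: state=CLOSED
  event#2 t=4s outcome=S: state=CLOSED
  event#3 t=8s outcome=F: state=CLOSED
  event#4 t=9s outcome=F: state=CLOSED
  event#5 t=12s outcome=F: state=CLOSED
  event#6 t=13s outcome=S: state=CLOSED
  event#7 t=15s outcome=S: state=CLOSED
  event#8 t=17s outcome=S: state=CLOSED

Answer: CCCCCCCC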